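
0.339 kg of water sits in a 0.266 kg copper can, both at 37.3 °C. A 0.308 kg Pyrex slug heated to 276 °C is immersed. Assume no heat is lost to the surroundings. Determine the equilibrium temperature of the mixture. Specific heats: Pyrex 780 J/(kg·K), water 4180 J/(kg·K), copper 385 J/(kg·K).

T_f ≈ 69.9 °C

Setting the total heat transfer to zero:
0.308·780·(T − 276) + 0.339·4180·(T − 37.3) + 0.266·385·(T − 37.3) = 0
240.24(T − 276) + 1417(T − 37.3) + 102.41(T − 37.3) = 0
1759.7 T = 122981
T = 122981 / 1759.7 = 69.9 °C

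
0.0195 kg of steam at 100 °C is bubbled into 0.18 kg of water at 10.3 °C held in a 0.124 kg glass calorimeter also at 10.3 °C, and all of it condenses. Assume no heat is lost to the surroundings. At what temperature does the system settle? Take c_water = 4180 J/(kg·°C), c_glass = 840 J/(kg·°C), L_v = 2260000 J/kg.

T_f ≈ 65.1 °C

Energy conservation, ΣQ = 0:
latent heat released on condensation: 0.0195·2260000 = 44070; condensate cools 100→T: 0.0195·4180·(T − 100) = 81.51(T − 100); water warms: 0.18·4180·(T − 10.3) = 752.4(T − 10.3); glass cup: 0.124·840·(T − 10.3) = 104.16(T − 10.3)
938.07 T = 44070 + 8151 + 8822.6 = 61044
T ≈ 65.07 °C, under the boiling point, so the assumption holds.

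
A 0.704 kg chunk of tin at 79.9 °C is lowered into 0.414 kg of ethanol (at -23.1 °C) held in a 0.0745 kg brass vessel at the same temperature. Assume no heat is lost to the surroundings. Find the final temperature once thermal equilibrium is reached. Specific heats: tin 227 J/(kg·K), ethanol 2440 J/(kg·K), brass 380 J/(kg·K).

T_f ≈ -9.4 °C

Setting the total heat transfer to zero:
0.704·227·(T − 79.9) + 0.414·2440·(T − (-23.1)) + 0.0745·380·(T − (-23.1)) = 0
159.81(T − 79.9) + 1010.2(T − (-23.1)) + 28.31(T − (-23.1)) = 0
1198.3 T = -11220
T = -11220 / 1198.3 = -9.36 °C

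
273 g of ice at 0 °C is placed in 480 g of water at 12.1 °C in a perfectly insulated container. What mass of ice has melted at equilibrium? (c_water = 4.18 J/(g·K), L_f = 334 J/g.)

m_melted ≈ 72.7 g

Cooling the water to 0 °C releases 480×4.18×12.1 = 24277 J.
Melting all 273 g of ice would need 273×334 = 91182 J.
Since 24277 < 91182 J, not all the ice melts; equilibrium is at 0 °C.
m_melt = 24277 / L_f = 72.69 g.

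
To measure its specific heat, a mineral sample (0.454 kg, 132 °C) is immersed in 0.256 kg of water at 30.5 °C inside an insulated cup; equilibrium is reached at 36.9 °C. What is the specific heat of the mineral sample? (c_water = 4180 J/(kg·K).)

c ≈ 159 J/(kg·K)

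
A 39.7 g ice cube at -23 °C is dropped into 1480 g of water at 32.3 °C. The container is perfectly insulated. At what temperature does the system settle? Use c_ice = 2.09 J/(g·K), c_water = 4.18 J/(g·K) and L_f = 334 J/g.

T_f ≈ 29.1 °C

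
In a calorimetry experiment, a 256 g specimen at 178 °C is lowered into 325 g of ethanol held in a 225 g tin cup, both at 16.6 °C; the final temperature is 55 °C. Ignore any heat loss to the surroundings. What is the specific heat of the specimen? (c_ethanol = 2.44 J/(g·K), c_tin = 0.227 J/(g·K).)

c ≈ 1.03 J/(g·K)

Net heat exchanged in the isolated system is zero:
256·c·(55 − 178) + 325·2.44·(55 − 16.6) + 225·0.227·(55 − 16.6) = 0
-31488 c = -32412
c = -32412/-31488 ≈ 1.029 J/(g·K)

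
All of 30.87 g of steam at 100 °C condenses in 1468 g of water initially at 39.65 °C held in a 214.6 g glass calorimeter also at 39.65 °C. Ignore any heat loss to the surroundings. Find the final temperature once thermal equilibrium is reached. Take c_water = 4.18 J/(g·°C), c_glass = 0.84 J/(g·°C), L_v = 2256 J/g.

Let T be the final temperature. ΣQ_i = 0:
condense steam: −30.87×2256 = −69643
  condensed water 100 °C→T: 129.04(T − 100)
  original water: 6136.2(T − 39.65)
  cup: 180.26(T − 39.65)
6445.5 T = 69643 + 12904 + 250449 = 332996
T ≈ 51.66 °C (< 100 °C, so full condensation is consistent).

T_f ≈ 51.7 °C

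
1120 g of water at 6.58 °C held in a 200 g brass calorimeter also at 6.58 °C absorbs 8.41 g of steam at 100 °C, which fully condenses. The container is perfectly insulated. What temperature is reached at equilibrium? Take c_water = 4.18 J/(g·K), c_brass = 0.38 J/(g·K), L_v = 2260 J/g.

T_f ≈ 11.2 °C

Energy balance with sensible and latent terms:
latent heat released on condensation: 8.41·2260 = 19007; condensate cools 100→T: 8.41·4.18·(T − 100) = 35.15(T − 100); water warms: 1120·4.18·(T − 6.58) = 4681.6(T − 6.58); brass cup: 200·0.38·(T − 6.58) = 76(T − 6.58)
4792.8 T = 19007 + 3515.4 + 31305 = 53827
T ≈ 11.23 °C, under the boiling point, so the assumption holds.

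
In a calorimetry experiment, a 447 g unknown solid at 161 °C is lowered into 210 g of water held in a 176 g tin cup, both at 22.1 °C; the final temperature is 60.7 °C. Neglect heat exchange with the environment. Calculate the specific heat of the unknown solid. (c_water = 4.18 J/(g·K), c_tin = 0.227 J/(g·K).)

Conservation of energy gives ΣQ = 0:
447·c·(60.7 − 161) + 210·4.18·(60.7 − 22.1) + 176·0.227·(60.7 − 22.1) = 0
-44834 c = -35425
c = -35425/-44834 ≈ 0.7901 J/(g·K)

c ≈ 0.79 J/(g·K)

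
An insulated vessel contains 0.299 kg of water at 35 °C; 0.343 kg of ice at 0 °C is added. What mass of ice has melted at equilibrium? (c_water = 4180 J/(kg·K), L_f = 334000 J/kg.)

Heat available from the water dropping to 0 °C: 0.299×4180×35 = 43744 J.
Melting all 0.343 kg of ice would need 0.343×334000 = 114562 J.
43744 J < 114562 J, so only part of the ice melts and the system sits at 0 °C.
m_melted×334000 = 43744  ⇒  m_melted ≈ 0.131 kg.

m_melted ≈ 0.131 kg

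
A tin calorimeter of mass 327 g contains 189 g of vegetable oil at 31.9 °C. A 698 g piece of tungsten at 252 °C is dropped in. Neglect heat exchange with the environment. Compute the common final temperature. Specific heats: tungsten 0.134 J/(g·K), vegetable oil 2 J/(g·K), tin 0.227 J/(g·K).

T_f ≈ 69.6 °C

T_f = Σ m_i c_i T_i / Σ m_i c_i:
T_f = (93.53×252 + 378×31.9 + 74.23×31.9) / (93.53 + 378 + 74.23)
    = 37996 / 545.76 ≈ 69.62 °C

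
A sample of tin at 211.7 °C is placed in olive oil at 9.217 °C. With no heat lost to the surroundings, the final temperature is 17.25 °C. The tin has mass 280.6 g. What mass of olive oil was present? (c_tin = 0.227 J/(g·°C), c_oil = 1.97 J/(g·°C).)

Heat lost by the tin = heat gained by the oil:
280.6×0.227×(211.7 − 17.25) = m×1.97×(17.25 − 9.217)
15.83 m = 12386  ⇒  m ≈ 782.7 g

m ≈ 783 g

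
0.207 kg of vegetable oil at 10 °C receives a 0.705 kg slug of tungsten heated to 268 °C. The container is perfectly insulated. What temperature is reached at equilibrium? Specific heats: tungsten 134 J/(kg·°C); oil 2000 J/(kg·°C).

T_f ≈ 57.9 °C

Set heat shed by the hot body equal to heat absorbed by the cold body:
0.705·134·(268 − T) = 0.207·2000·(T − 10)
94.47(268 − T) = 414(T − 10)
508.47 T = 29458  ⇒  T ≈ 57.93 °C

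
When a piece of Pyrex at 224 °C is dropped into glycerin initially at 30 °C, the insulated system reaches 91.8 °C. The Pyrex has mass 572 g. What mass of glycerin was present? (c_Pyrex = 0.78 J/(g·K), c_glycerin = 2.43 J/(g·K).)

m ≈ 393 g

Heat gained plus heat lost sum to zero:
572·0.78·(91.8 − 224) + m·2.43·(91.8 − 30) = 0
150.17 m = 58982
m = 58982/150.17 ≈ 392.8 g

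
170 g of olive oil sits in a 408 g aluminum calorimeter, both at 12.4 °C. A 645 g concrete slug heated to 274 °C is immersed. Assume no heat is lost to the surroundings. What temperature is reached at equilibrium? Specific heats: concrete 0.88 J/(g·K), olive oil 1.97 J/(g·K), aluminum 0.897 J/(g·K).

T_f ≈ 129.5 °C

Taking heat into each body as positive, Σ m c ΔT = 0:
645×0.88×(T − 274) + 170×1.97×(T − 12.4) + 408×0.897×(T − 12.4) = 0
567.6(T − 274) + 334.9(T − 12.4) + 365.98(T − 12.4) = 0
(567.6 + 334.9 + 365.98) T = 567.6×274 + 334.9×12.4 + 365.98×12.4
T = 164213 / 1268.5 = 129 °C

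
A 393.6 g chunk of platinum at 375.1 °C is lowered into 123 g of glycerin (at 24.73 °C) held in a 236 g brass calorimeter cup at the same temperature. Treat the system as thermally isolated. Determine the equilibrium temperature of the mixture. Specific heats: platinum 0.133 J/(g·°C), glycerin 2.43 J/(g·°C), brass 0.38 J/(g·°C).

T_f ≈ 66.3 °C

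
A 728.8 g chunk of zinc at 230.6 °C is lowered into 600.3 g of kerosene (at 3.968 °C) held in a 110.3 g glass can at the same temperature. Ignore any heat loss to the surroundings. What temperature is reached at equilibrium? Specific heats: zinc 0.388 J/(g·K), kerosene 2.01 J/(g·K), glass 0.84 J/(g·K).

T_f ≈ 44.5 °C

Let T be the final temperature. ΣQ_i = 0:
728.8×0.388×(T − 230.6) + 600.3×2.01×(T − 3.968) + 110.3×0.84×(T − 3.968) = 0
282.77(T − 230.6) + 1206.6(T − 3.968) + 92.65(T − 3.968) = 0
(282.77 + 1206.6 + 92.65) T = 282.77×230.6 + 1206.6×3.968 + 92.65×3.968
T = 70363 / 1582 = 44.5 °C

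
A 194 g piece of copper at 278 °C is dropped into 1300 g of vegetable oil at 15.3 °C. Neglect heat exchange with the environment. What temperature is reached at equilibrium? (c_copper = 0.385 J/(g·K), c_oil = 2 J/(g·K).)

Energy conservation, ΣQ = 0:
194×0.385×(T − 278) + 1300×2×(T − 15.3) = 0
2674.7 T = 60544
T = 60544 / 2674.7 = 22.6 °C

T_f ≈ 22.6 °C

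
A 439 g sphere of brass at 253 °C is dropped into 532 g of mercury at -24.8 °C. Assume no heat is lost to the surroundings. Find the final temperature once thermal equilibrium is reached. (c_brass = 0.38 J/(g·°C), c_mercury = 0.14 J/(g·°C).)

T_f ≈ 167.3 °C

Conservation of energy gives ΣQ = 0:
439*0.38*(T − 253) + 532*0.14*(T − (-24.8)) = 0
166.82(T − 253) + 74.48(T − (-24.8)) = 0
(166.82 + 74.48) T = 166.82*253 + 74.48*(-24.8)
T ≈ 167.25 °C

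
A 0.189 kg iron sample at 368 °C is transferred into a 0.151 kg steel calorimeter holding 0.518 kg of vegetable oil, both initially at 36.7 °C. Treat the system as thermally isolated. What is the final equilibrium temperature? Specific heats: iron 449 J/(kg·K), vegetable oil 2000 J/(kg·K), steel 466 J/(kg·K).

T_f ≈ 60.3 °C

Heat gained plus heat lost sum to zero:
0.189·449·(T − 368) + 0.518·2000·(T − 36.7) + 0.151·466·(T − 36.7) = 0
(84.86 + 1036 + 70.37) T = 84.86·368 + 1036·36.7 + 70.37·36.7
T = 71832/1191.2 ≈ 60.30 °C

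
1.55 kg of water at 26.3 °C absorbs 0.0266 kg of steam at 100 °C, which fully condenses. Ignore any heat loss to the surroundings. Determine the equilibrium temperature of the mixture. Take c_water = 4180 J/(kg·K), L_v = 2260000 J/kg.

Energy balance with sensible and latent terms:
latent heat released on condensation: 0.0266×2260000 = 60116; condensate cools 100→T: 0.0266×4180×(T − 100) = 111.19(T − 100); original water: 6479(T − 26.3)
6590.2 T = 60116 + 11119 + 170398 = 241632
T ≈ 36.67 °C (< 100 °C, so full condensation is consistent).

T_f ≈ 36.7 °C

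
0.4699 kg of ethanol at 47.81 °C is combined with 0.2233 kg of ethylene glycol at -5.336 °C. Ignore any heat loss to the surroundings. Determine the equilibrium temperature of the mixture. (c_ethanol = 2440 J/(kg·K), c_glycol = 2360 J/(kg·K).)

T_f ≈ 31.1 °C

Set heat shed by the hot body equal to heat absorbed by the cold body:
0.4699×2440×(47.81 − T) = 0.2233×2360×(T − (-5.336))
1146.6(47.81 − T) = 526.99(T − (-5.336))
1673.5 T = 52005  ⇒  T ≈ 31.07 °C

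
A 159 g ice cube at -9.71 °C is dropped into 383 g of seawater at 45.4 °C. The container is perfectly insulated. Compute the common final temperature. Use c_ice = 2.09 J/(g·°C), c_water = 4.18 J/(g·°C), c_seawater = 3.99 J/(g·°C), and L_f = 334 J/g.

T_f ≈ 5.9 °C

Net heat exchanged in the isolated system is zero:
warm ice to 0 °C: 159×2.09×(0 − (-9.71)) = 3226.7
  latent heat to melt: 159×334 = 53106
  meltwater 0→T: 159×4.18×T = 664.62 T
  seawater: 1528.2(T − 45.4)
2192.8 T = 69379 − 56333 = 13046
T ≈ 5.95 °C (positive, so assuming full melt was valid).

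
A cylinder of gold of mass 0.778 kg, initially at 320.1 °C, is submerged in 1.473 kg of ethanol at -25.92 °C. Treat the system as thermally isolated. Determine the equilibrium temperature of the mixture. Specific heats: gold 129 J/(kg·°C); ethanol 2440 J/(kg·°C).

Taking heat into each body as positive, Σ m c ΔT = 0:
0.778×129×(T − 320.1) + 1.473×2440×(T − (-25.92)) = 0
100.36(T − 320.1) + 3594.1(T − (-25.92)) = 0
(100.36 + 3594.1) T = 100.36×320.1 + 3594.1×(-25.92)
T = -61034 / 3694.5 = -16.5 °C

T_f ≈ -16.5 °C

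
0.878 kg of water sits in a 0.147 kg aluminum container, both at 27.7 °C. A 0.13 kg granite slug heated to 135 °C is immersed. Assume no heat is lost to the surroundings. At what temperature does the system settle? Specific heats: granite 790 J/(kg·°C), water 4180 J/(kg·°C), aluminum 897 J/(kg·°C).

T_f ≈ 30.5 °C

T_f is the heat-capacity-weighted average of the initial temperatures:
T_f = (102.7×135 + 3670×27.7 + 131.86×27.7) / (102.7 + 3670 + 131.86)
    = 119177 / 3904.6 ≈ 30.52 °C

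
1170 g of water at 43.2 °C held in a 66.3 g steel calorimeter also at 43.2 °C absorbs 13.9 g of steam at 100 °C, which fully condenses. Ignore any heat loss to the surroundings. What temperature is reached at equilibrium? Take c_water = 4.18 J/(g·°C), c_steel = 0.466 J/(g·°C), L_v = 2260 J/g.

T_f ≈ 50.2 °C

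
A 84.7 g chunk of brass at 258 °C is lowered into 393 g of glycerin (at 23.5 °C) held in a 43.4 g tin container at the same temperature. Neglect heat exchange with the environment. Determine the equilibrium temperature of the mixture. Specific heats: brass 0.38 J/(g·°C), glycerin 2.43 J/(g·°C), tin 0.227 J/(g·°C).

T_f is the heat-capacity-weighted average of the initial temperatures:
T_f = (32.19×258 + 954.99×23.5 + 9.852×23.5) / (32.19 + 954.99 + 9.852)
    = 30978 / 997.03 ≈ 31.07 °C

T_f ≈ 31.1 °C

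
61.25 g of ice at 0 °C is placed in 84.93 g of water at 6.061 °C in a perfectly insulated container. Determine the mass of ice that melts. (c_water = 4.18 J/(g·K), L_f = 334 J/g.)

m_melted ≈ 6.44 g

Heat available from the water dropping to 0 °C: 84.93×4.18×6.061 = 2151.7 J.
To melt every bit of ice: 61.25×334 = 20458 J.
2151.7 J < 20458 J, so only part of the ice melts and the system sits at 0 °C.
m_melt = 2151.7 / L_f = 6.442 g.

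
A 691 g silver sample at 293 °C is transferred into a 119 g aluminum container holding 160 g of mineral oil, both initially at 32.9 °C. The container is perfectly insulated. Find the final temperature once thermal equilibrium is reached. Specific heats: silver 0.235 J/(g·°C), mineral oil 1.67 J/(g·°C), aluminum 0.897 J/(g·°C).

Heat gained plus heat lost sum to zero:
691·0.235·(T − 293) + 160·1.67·(T − 32.9) + 119·0.897·(T − 32.9) = 0
536.33 T = 59882
T = 59882 / 536.33 = 112 °C

T_f ≈ 111.7 °C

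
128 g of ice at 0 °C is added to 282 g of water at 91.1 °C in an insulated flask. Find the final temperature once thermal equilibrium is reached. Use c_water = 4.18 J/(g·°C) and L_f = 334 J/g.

Let T be the final temperature. ΣQ_i = 0:
latent heat to melt: 128×334 = 42752
  warm the meltwater: 535.04 T
  water cools: 282×4.18×(T − 91.1) = 1178.8(T − 91.1)
1713.8 T = 107385 − 42752 = 64633
T ≈ 37.71 °C. Since T > 0 °C, the all-ice-melts assumption holds.

T_f ≈ 37.7 °C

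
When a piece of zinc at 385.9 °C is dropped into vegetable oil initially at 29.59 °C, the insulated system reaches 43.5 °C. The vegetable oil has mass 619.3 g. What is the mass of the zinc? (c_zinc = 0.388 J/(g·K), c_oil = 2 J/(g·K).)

m ≈ 130 g

|Q_zinc| = |Q_oil|:
m·0.388·(385.9 − 43.5) = 619.3·2·(43.5 − 29.59)
132.85 m = 17229  ⇒  m ≈ 129.7 g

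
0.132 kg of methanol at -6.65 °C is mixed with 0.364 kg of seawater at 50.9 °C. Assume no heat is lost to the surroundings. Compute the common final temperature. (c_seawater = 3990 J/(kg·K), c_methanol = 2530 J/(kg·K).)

T_f ≈ 40.1 °C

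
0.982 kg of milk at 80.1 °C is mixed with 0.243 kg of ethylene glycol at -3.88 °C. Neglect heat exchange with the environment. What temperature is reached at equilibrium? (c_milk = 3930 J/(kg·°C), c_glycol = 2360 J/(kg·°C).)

T_f ≈ 69.2 °C

|Q_milk| = |Q_glycol|:
0.982·3930·(80.1 − T) = 0.243·2360·(T − (-3.88))
3859.3(80.1 − T) = 573.48(T − (-3.88))
4432.7 T = 306902  ⇒  T ≈ 69.24 °C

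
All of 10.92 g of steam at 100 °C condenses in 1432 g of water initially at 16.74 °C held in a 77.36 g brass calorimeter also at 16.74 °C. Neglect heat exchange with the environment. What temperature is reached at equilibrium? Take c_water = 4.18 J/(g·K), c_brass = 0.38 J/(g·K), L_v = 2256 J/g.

T_f ≈ 21.4 °C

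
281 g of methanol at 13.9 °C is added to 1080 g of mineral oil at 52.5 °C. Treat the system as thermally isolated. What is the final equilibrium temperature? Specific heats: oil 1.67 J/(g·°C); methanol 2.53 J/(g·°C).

T_f = Σ m_i c_i T_i / Σ m_i c_i:
T_f = (1803.6*52.5 + 710.93*13.9) / (1803.6 + 710.93)
    = 104571 / 2514.5 ≈ 41.59 °C

T_f ≈ 41.6 °C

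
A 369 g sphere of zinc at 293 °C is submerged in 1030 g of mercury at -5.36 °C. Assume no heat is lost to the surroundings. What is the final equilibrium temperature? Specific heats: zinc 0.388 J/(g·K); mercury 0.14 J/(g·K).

T_f ≈ 143.3 °C

|Q_zinc| = |Q_mercury|:
369·0.388·(293 − T) = 1030·0.14·(T − (-5.36))
143.17(293 − T) = 144.2(T − (-5.36))
287.37 T = 41176  ⇒  T ≈ 143.29 °C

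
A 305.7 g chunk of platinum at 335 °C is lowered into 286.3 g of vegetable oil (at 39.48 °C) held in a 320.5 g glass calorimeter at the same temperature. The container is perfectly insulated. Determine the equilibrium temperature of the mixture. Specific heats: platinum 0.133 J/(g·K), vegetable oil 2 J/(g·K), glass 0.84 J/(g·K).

Let T be the final temperature. ΣQ_i = 0:
305.7×0.133×(T − 335) + 286.3×2×(T − 39.48) + 320.5×0.84×(T − 39.48) = 0
40.66(T − 335) + 572.6(T − 39.48) + 269.22(T − 39.48) = 0
882.48 T = 46856
T ≈ 53.10 °C

T_f ≈ 53.1 °C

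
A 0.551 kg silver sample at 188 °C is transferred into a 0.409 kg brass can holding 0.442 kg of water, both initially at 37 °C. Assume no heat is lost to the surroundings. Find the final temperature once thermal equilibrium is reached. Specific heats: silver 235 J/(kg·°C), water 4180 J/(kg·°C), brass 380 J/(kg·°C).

T_f ≈ 46.2 °C

Net heat exchanged in the isolated system is zero:
0.551*235*(T − 188) + 0.442*4180*(T − 37) + 0.409*380*(T − 37) = 0
(129.49 + 1847.6 + 155.42) T = 129.49*188 + 1847.6*37 + 155.42*37
T = 98453 / 2132.5 = 46.2 °C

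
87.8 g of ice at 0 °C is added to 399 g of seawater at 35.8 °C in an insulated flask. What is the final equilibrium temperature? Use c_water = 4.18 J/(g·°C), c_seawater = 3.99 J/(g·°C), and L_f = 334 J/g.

Let T be the final temperature. ΣQ_i = 0:
fusion: m_ice L_f = 87.8·334 = 29325; warm the meltwater: 367 T; seawater: 1592(T − 35.8)
1959 T = 56994 − 29325 = 27669
T ≈ 14.12 °C. Since T > 0 °C, the all-ice-melts assumption holds.

T_f ≈ 14.1 °C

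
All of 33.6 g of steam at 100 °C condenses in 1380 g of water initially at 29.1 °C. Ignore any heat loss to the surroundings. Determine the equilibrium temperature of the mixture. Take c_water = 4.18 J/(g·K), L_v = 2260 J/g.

Sum of m c ΔT and latent-heat terms is zero:
condense steam: −33.6×2260 = −75936; condensate cools 100→T: 33.6×4.18×(T − 100) = 140.45(T − 100); original water: 5768.4(T − 29.1)
5908.8 T = 75936 + 14045 + 167860 = 257841
T ≈ 43.64 °C — below 100 °C, confirming all the steam condensed.

T_f ≈ 43.6 °C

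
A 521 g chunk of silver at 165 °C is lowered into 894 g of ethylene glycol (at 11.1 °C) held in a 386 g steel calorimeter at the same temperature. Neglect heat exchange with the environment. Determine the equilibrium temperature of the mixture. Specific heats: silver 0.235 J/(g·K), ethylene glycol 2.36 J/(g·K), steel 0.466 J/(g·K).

T_f ≈ 18.9 °C

Setting the total heat transfer to zero:
521*0.235*(T − 165) + 894*2.36*(T − 11.1) + 386*0.466*(T − 11.1) = 0
2412.2 T = 45618
T = 45618 / 2412.2 = 18.9 °C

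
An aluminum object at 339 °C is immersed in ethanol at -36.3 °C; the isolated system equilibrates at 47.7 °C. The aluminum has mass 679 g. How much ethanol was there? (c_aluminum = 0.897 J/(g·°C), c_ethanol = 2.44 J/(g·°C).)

m ≈ 866 g

Taking heat into each body as positive, Σ m c ΔT = 0:
679·0.897·(47.7 − 339) + m·2.44·(47.7 − (-36.3)) = 0
204.96 m = 177420
m = 177420/204.96 ≈ 865.6 g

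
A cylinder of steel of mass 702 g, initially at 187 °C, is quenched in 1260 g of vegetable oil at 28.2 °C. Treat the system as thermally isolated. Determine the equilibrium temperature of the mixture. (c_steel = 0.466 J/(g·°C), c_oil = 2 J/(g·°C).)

T_f ≈ 46.4 °C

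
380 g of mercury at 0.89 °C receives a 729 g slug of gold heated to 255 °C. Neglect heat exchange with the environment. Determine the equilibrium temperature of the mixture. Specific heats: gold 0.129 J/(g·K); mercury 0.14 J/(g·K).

Let T be the final temperature. ΣQ_i = 0:
729×0.129×(T − 255) + 380×0.14×(T − 0.89) = 0
147.24 T = 24028
T = 24028 / 147.24 = 163 °C

T_f ≈ 163.2 °C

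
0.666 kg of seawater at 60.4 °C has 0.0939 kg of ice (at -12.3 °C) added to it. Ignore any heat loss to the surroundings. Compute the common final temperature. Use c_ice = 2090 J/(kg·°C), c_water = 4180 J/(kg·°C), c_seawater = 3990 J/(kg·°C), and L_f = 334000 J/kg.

T_f ≈ 41.6 °C

Let T be the final temperature. ΣQ_i = 0:
warm ice to 0 °C: 0.0939×2090×(0 − (-12.3)) = 2413.9; latent heat to melt: 0.0939×334000 = 31363; meltwater 0→T: 0.0939×4180×T = 392.5 T; seawater: 2657.3(T − 60.4)
3049.8 T = 160503 − 33776 = 126727
T ≈ 41.55 °C — above 0 °C, consistent with complete melting.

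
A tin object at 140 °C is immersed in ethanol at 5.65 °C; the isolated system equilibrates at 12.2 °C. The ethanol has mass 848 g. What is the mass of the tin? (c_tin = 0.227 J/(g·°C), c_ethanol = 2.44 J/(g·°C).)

Heat lost by the tin = heat gained by the ethanol:
m×0.227×(140 − 12.2) = 848×2.44×(12.2 − 5.65)
29.01 m = 13553  ⇒  m ≈ 467.2 g

m ≈ 467 g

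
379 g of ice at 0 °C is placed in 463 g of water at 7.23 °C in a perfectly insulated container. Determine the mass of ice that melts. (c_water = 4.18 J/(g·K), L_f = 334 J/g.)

m_melted ≈ 41.9 g

Water can give up m c ΔT = 463·4.18·7.23 = 13993 J before reaching 0 °C.
Fully melting the ice requires m_ice L_f = 379·334 = 126586 J.
13993 J < 126586 J, so only part of the ice melts and the system sits at 0 °C.
m_melt = 13993 / L_f = 41.89 g.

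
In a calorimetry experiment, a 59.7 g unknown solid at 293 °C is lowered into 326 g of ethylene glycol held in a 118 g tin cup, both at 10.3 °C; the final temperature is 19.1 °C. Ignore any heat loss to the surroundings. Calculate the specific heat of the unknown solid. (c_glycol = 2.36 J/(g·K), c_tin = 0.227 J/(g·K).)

c ≈ 0.428 J/(g·K)

Net heat exchanged in the isolated system is zero:
59.7·c·(19.1 − 293) + 326·2.36·(19.1 − 10.3) + 118·0.227·(19.1 − 10.3) = 0
-16352 c = -7006.1
c = -7006.1/-16352 ≈ 0.4285 J/(g·K)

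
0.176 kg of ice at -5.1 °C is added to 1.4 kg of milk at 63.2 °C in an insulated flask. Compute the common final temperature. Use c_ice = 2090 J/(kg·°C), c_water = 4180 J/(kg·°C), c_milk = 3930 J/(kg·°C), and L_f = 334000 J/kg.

T_f ≈ 46.0 °C

Heat gained plus heat lost sum to zero:
ice -5.1→0 °C: 0.176·2090·5.1 = 1876
  latent heat to melt: 0.176·334000 = 58784
  meltwater 0→T: 0.176·4180·T = 735.68 T
  milk: 5502(T − 63.2)
6237.7 T = 347726 − 60660 = 287066
T ≈ 46.02 °C — above 0 °C, consistent with complete melting.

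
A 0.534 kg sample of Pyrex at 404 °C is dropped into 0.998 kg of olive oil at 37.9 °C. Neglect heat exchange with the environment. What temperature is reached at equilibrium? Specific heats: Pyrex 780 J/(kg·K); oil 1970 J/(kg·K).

T_f ≈ 101.9 °C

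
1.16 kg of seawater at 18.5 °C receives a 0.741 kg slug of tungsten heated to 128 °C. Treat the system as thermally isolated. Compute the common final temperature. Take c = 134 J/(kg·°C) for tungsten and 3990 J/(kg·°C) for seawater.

T_f ≈ 20.8 °C

Taking heat into each body as positive, Σ m c ΔT = 0:
0.741×134×(T − 128) + 1.16×3990×(T − 18.5) = 0
99.29(T − 128) + 4628.4(T − 18.5) = 0
(99.29 + 4628.4) T = 99.29×128 + 4628.4×18.5
T = 98335 / 4727.7 = 20.8 °C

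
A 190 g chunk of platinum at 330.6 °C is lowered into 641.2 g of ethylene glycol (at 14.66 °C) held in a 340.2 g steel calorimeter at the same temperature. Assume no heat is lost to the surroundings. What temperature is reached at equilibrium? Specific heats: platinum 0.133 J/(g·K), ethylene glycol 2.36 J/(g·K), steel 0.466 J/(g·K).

T_f ≈ 19.4 °C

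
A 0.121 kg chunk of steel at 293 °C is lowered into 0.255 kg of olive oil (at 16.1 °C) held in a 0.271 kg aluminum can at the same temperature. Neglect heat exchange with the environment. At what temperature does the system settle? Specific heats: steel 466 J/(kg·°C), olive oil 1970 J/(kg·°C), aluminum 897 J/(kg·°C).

Heat gained plus heat lost sum to zero:
0.121*466*(T − 293) + 0.255*1970*(T − 16.1) + 0.271*897*(T − 16.1) = 0
(56.39 + 502.35 + 243.09) T = 56.39*293 + 502.35*16.1 + 243.09*16.1
T = 28523/801.82 ≈ 35.57 °C

T_f ≈ 35.6 °C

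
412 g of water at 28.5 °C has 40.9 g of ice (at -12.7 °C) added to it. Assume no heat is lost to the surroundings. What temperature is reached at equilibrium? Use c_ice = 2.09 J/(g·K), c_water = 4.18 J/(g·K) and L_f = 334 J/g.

T_f ≈ 18.1 °C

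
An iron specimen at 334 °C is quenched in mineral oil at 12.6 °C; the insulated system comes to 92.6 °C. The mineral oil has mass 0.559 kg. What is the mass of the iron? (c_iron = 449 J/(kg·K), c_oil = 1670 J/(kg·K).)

Heat gained plus heat lost sum to zero:
m·449·(92.6 − 334) + 0.559·1670·(92.6 − 12.6) = 0
-108389 m = -74682
m = -74682/-108389 ≈ 0.689 kg

m ≈ 0.689 kg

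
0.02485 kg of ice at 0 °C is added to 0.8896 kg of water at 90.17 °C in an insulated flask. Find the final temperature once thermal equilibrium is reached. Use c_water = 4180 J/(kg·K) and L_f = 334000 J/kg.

T_f ≈ 85.5 °C

Net heat exchanged in the isolated system is zero:
fusion: m_ice L_f = 0.02485×334000 = 8299.9
  warm the meltwater: 103.87 T
  water: 3718.5(T − 90.17)
3822.4 T = 335300 − 8299.9 = 327000
T ≈ 85.55 °C (positive, so assuming full melt was valid).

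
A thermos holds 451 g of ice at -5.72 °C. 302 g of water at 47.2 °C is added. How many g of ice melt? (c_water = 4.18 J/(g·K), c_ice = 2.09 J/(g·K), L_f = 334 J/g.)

m_melted ≈ 162 g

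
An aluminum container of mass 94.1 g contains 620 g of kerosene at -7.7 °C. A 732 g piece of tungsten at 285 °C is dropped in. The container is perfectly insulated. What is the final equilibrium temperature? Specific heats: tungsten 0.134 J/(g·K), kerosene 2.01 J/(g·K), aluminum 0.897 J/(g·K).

T_f ≈ 12.4 °C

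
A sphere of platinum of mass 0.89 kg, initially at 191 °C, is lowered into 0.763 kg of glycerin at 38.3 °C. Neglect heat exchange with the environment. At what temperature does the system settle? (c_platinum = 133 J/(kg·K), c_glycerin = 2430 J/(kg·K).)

T_f ≈ 47.5 °C

Energy conservation, ΣQ = 0:
0.89*133*(T − 191) + 0.763*2430*(T − 38.3) = 0
1972.5 T = 93620
T = 93620 / 1972.5 = 47.5 °C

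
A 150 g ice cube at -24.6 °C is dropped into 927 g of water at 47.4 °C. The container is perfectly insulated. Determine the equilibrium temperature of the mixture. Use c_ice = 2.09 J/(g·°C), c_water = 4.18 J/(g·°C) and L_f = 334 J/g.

T_f ≈ 28.0 °C

Energy balance with sensible and latent terms:
warm ice to 0 °C: 150×2.09×(0 − (-24.6)) = 7712.1; fusion: m_ice L_f = 150×334 = 50100; meltwater 0→T: 150×4.18×T = 627 T; water cools: 927×4.18×(T − 47.4) = 3874.9(T − 47.4)
4501.9 T = 183668 − 57812 = 125856
T ≈ 27.96 °C — above 0 °C, consistent with complete melting.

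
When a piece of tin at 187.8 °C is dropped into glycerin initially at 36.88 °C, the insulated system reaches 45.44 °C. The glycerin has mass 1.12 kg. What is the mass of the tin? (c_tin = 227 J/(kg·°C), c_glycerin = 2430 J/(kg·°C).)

m ≈ 0.721 kg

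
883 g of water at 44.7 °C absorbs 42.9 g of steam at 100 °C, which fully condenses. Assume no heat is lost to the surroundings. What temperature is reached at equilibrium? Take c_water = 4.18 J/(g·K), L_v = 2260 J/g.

T_f ≈ 72.3 °C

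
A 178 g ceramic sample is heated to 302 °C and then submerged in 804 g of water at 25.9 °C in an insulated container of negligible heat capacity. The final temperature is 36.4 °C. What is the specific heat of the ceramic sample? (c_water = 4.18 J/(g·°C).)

c ≈ 0.746 J/(g·°C)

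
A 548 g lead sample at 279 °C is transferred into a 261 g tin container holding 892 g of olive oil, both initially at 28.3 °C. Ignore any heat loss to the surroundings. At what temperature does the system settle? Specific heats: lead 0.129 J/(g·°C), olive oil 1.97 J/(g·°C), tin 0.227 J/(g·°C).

T_f ≈ 37.7 °C

Heat gained plus heat lost sum to zero:
548·0.129·(T − 279) + 892·1.97·(T − 28.3) + 261·0.227·(T − 28.3) = 0
70.69(T − 279) + 1757.2(T − 28.3) + 59.25(T − 28.3) = 0
(70.69 + 1757.2 + 59.25) T = 70.69·279 + 1757.2·28.3 + 59.25·28.3
T ≈ 37.69 °C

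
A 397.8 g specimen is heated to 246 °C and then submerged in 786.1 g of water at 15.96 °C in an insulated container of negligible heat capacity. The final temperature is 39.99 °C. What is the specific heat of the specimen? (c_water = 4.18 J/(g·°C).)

c ≈ 0.964 J/(g·°C)

Heat gained plus heat lost sum to zero:
397.8×c×(39.99 − 246) + 786.1×4.18×(39.99 − 15.96) = 0
-81951 c = -78960
c = -78960/-81951 ≈ 0.9635 J/(g·°C)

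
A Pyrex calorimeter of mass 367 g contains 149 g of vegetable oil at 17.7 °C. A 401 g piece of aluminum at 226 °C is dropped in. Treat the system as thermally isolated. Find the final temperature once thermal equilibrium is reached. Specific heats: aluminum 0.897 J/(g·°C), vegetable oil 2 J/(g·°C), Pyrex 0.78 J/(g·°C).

T_f ≈ 97.1 °C

Energy conservation, ΣQ = 0:
401·0.897·(T − 226) + 149·2·(T − 17.7) + 367·0.78·(T − 17.7) = 0
943.96 T = 91633
T = 91633/943.96 ≈ 97.07 °C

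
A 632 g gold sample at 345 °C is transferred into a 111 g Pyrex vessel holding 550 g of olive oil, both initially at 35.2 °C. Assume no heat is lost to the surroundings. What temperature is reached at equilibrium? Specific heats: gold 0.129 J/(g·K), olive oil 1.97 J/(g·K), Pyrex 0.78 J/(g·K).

Energy conservation, ΣQ = 0:
632×0.129×(T − 345) + 550×1.97×(T − 35.2) + 111×0.78×(T − 35.2) = 0
81.53(T − 345) + 1083.5(T − 35.2) + 86.58(T − 35.2) = 0
1251.6 T = 69314
T = 69314 / 1251.6 = 55.4 °C

T_f ≈ 55.4 °C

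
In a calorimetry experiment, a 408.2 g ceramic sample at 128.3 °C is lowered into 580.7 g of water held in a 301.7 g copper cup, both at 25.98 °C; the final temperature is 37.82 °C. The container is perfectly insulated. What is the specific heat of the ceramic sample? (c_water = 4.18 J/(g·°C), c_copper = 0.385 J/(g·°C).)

Energy conservation, ΣQ = 0:
408.2·c·(37.82 − 128.3) + 580.7·4.18·(37.82 − 25.98) + 301.7·0.385·(37.82 − 25.98) = 0
-36934 c = -30115
c = -30115/-36934 ≈ 0.8154 J/(g·°C)

c ≈ 0.815 J/(g·°C)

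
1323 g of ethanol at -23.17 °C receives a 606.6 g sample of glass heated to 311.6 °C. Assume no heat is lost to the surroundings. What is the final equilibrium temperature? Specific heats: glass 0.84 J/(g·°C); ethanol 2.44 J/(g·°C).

T_f ≈ 22.5 °C

Net heat exchanged in the isolated system is zero:
606.6*0.84*(T − 311.6) + 1323*2.44*(T − (-23.17)) = 0
509.54(T − 311.6) + 3228.1(T − (-23.17)) = 0
3737.7 T = 83978
T ≈ 22.47 °C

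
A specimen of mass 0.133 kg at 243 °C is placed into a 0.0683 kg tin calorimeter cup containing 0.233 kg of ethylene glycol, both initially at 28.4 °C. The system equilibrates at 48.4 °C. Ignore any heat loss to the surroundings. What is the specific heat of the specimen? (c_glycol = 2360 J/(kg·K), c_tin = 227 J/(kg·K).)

Let T be the final temperature. ΣQ_i = 0:
0.133×c×(48.4 − 243) + 0.233×2360×(48.4 − 28.4) + 0.0683×227×(48.4 − 28.4) = 0
-25.88 c = -11308
c = -11308/-25.88 ≈ 436.9 J/(kg·K)

c ≈ 437 J/(kg·K)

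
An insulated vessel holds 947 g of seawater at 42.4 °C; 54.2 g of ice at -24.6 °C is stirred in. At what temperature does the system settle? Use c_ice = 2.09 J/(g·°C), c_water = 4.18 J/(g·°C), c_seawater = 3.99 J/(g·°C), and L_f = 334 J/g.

Taking heat into each body as positive, Σ m c ΔT = 0:
warm ice to 0 °C: 54.2×2.09×(0 − (-24.6)) = 2786.6; melt ice: 54.2×334 = 18103; warm the meltwater: 226.56 T; seawater cools: 947×3.99×(T − 42.4) = 3778.5(T − 42.4)
4005.1 T = 160210 − 20889 = 139320
T ≈ 34.79 °C (positive, so assuming full melt was valid).

T_f ≈ 34.8 °C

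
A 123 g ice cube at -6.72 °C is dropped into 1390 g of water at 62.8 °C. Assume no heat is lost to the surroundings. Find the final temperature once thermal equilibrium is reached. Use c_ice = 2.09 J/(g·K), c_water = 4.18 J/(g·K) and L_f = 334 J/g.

T_f ≈ 50.9 °C

Energy balance with sensible and latent terms:
warm ice to 0 °C: 123·2.09·(0 − (-6.72)) = 1727.5; fusion: m_ice L_f = 123·334 = 41082; meltwater 0→T: 123·4.18·T = 514.14 T; water: 5810.2(T − 62.8)
6324.3 T = 364881 − 42810 = 322071
T ≈ 50.93 °C — above 0 °C, consistent with complete melting.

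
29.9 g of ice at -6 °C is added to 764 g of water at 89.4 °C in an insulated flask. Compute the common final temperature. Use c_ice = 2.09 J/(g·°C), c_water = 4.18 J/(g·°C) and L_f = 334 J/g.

T_f ≈ 82.9 °C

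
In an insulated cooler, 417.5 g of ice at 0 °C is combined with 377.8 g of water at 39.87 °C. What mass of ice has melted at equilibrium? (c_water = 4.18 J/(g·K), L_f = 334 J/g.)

m_melted ≈ 189 g

Heat available from the water dropping to 0 °C: 377.8×4.18×39.87 = 62963 J.
Melting all 417.5 g of ice would need 417.5×334 = 139445 J.
62963 J < 139445 J, so only part of the ice melts and the system sits at 0 °C.
m_melt = 62963 / L_f = 188.5 g.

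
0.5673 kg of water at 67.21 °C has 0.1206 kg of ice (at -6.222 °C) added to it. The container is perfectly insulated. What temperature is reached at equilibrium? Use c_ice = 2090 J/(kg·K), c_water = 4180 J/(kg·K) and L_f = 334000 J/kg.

Setting the total heat transfer to zero:
ice -6.222→0 °C: 0.1206×2090×6.222 = 1568.3; latent heat to melt: 0.1206×334000 = 40280; meltwater 0→T: 0.1206×4180×T = 504.11 T; water: 2371.3(T − 67.21)
2875.4 T = 159376 − 41849 = 117527
T ≈ 40.87 °C (positive, so assuming full melt was valid).

T_f ≈ 40.9 °C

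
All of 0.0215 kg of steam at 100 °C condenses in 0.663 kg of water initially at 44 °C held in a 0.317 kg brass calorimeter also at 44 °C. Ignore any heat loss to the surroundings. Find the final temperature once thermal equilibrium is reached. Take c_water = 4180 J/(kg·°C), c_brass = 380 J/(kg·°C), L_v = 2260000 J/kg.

T_f ≈ 62.0 °C

Let T be the final temperature. ΣQ_i = 0:
latent heat released on condensation: 0.0215·2260000 = 48590
  condensate cools 100→T: 0.0215·4180·(T − 100) = 89.87(T − 100)
  water warms: 0.663·4180·(T − 44) = 2771.3(T − 44)
  cup: 120.46(T − 44)
2981.7 T = 48590 + 8987 + 127239 = 184816
T ≈ 61.98 °C — below 100 °C, confirming all the steam condensed.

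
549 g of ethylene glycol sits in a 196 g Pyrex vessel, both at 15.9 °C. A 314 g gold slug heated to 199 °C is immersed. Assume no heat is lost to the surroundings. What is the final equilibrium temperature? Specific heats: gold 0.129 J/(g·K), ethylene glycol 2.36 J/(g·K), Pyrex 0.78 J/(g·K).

Energy conservation, ΣQ = 0:
314×0.129×(T − 199) + 549×2.36×(T − 15.9) + 196×0.78×(T − 15.9) = 0
1489 T = 31092
T = 31092/1489 ≈ 20.88 °C

T_f ≈ 20.9 °C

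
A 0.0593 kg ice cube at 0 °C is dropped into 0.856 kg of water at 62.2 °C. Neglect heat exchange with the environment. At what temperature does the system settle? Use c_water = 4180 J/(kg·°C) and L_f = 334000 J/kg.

T_f ≈ 53.0 °C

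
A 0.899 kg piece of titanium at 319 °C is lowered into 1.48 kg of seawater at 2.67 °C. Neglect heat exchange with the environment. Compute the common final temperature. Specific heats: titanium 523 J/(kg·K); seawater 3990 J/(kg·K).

T_f ≈ 26.0 °C

Let T be the final temperature. ΣQ_i = 0:
0.899*523*(T − 319) + 1.48*3990*(T − 2.67) = 0
470.18(T − 319) + 5905.2(T − 2.67) = 0
(470.18 + 5905.2) T = 470.18*319 + 5905.2*2.67
T = 165753 / 6375.4 = 26 °C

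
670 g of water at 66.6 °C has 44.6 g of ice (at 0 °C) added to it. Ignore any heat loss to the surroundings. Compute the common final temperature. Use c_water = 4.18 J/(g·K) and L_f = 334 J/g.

T_f ≈ 57.5 °C

Setting the total heat transfer to zero:
fusion: m_ice L_f = 44.6·334 = 14896; meltwater 0→T: 44.6·4.18·T = 186.43 T; water: 2800.6(T − 66.6)
2987 T = 186520 − 14896 = 171624
T ≈ 57.46 °C (positive, so assuming full melt was valid).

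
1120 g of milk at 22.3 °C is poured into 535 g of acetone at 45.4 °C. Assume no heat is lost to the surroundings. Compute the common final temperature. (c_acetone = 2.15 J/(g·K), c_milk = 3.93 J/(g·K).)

T_f ≈ 27.1 °C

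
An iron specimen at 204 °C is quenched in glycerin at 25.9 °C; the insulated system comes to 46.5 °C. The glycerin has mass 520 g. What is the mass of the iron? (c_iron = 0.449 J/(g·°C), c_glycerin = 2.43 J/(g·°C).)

Let T be the final temperature. ΣQ_i = 0:
m×0.449×(46.5 − 204) + 520×2.43×(46.5 − 25.9) = 0
-70.72 m = -26030
m = -26030/-70.72 ≈ 368.1 g

m ≈ 368 g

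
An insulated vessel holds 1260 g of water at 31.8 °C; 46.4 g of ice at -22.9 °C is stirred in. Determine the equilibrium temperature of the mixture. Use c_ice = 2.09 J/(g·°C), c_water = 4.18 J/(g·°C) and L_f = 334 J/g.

T_f ≈ 27.4 °C

Setting the total heat transfer to zero:
ice -22.9→0 °C: 46.4·2.09·22.9 = 2220.8; latent heat to melt: 46.4·334 = 15498; warm the meltwater: 193.95 T; water cools: 1260·4.18·(T − 31.8) = 5266.8(T − 31.8)
5460.8 T = 167484 − 17718 = 149766
T ≈ 27.43 °C (positive, so assuming full melt was valid).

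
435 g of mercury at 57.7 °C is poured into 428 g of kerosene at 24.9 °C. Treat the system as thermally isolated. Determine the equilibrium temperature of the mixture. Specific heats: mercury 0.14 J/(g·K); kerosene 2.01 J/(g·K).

T_f ≈ 27.1 °C

Setting the total heat transfer to zero:
435*0.14*(T − 57.7) + 428*2.01*(T − 24.9) = 0
60.9(T − 57.7) + 860.28(T − 24.9) = 0
(60.9 + 860.28) T = 60.9*57.7 + 860.28*24.9
T ≈ 27.07 °C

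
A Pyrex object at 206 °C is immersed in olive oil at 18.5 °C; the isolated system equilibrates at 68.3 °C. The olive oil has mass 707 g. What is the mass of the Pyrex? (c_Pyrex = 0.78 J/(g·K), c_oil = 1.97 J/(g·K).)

|Q_Pyrex| = |Q_oil|:
m·0.78·(206 − 68.3) = 707·1.97·(68.3 − 18.5)
107.41 m = 69361  ⇒  m ≈ 645.8 g

m ≈ 646 g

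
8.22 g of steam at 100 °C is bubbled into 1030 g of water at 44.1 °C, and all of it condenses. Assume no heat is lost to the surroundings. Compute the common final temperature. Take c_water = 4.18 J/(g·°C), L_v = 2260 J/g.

Let T be the final temperature. ΣQ_i = 0:
steam→water at 100 °C releases m L_v = 8.22·2260 = 18577; condensate cools 100→T: 8.22·4.18·(T − 100) = 34.36(T − 100); original water: 4305.4(T − 44.1)
4339.8 T = 18577 + 3436 + 189868 = 211881
T ≈ 48.82 °C — below 100 °C, confirming all the steam condensed.

T_f ≈ 48.8 °C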